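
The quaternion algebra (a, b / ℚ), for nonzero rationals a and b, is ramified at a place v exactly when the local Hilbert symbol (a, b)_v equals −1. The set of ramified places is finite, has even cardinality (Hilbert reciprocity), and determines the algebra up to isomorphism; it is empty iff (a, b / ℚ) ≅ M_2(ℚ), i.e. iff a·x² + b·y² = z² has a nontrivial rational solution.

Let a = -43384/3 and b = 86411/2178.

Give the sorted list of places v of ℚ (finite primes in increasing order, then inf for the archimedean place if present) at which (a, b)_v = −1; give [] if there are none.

(a, b) ≡ (-32538, 598) mod (ℚ^×)²; places V = {2, 3, 11, 13, 17, 23, 29, ∞}.
(a,b)_∞: sgn(-32538)=−, sgn(598)=+, so +1.
(a,b)_11: α=1, u≡9; β=-2, v≡4 (mod 11); (9|11)=+1, (4|11)=+1; sign (−1)^0·+1^-2·+1^1 = +1.
(a,b)_2: α=3, β=-1; u≡3, v≡3 (mod 8); ε(u)ε(v)=1·1, αω(v)=3·1, βω(u)=-1·1; sum ≡ 1  ⇒  -1.
(a,b)_23: α=0, u≡21; β=1, v≡12 (mod 23); (21|23)=-1, (12|23)=+1; sign (−1)^0·-1^1·+1^0 = -1.
(a,b)_17: α=1, u≡5; β=2, v≡5 (mod 17); (5|17)=-1, (5|17)=-1; sign (−1)^0·-1^2·-1^1 = -1.
(a,b)_13: α=0, u≡12; β=1, v≡8 (mod 13); (12|13)=+1, (8|13)=-1; sign (−1)^0·+1^1·-1^0 = +1.
(a,b)_3: α=-1, u≡2; β=-2, v≡1 (mod 3); (2|3)=-1, (1|3)=+1; sign (−1)^0·-1^-2·+1^-1 = +1.
(a,b)_29: α=1, u≡4; β=0, v≡26 (mod 29); (4|29)=+1, (26|29)=-1; sign (−1)^0·+1^0·-1^1 = -1.
Ram(-32538, 598) = {2, 17, 23, 29}; no ℚ_2-point on the conic.

[2, 17, 23, 29]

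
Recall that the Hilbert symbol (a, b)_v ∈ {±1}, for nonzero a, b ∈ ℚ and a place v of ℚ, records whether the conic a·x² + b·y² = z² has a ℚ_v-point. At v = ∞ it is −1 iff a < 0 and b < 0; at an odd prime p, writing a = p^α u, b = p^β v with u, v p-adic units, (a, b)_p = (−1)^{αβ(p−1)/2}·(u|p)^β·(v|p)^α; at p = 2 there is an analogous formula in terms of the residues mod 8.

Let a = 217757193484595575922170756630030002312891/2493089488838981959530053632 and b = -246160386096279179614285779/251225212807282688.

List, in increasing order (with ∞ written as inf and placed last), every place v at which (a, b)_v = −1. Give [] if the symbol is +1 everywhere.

[2, 3, 7, 41]

Mod squares: a ≡ 407253, b ≡ -22. Check v ∈ {∞, 2, 3, 7, 11, 13, 17, 41, 43}.
v=11: a=11^5·(≡2), b=11^3·(≡4) mod 11; (2|11)=-1, (4|11)=+1; (−1)^{5·3·5}·(-1)^3·(+1)^5 = +1.
v=41: a=41^3·(≡7), b=41^2·(≡38) mod 41; (7|41)=-1, (38|41)=-1; (−1)^{3·2·20}·(-1)^2·(-1)^3 = -1.
v=∞: 407253 > 0 and -22 < 0  ⇒  (a,b)_∞ = +1.
v=2: v_2(a)=-66, v_2(b)=-43; units ≡ 5, 5 (mod 8); ε·ε+αω+βω = 0·0+-66·1+-43·1 ≡ 1  ⇒  (a,b)_2 = -1.
v=3: a=3^45·(≡1), b=3^30·(≡2) mod 3; (1|3)=+1, (2|3)=-1; (−1)^{45·30·1}·(+1)^30·(-1)^45 = -1.
v=7: a=7^-1·(≡1), b=7^0·(≡6) mod 7; (1|7)=+1, (6|7)=-1; (−1)^{-1·0·3}·(+1)^0·(-1)^-1 = -1.
v=43: a=43^3·(≡21), b=43^2·(≡13) mod 43; (21|43)=+1, (13|43)=+1; (−1)^{3·2·21}·(+1)^2·(+1)^3 = +1.
v=13: a=13^-6·(≡7), b=13^-4·(≡12) mod 13; (7|13)=-1, (12|13)=+1; (−1)^{-6·-4·6}·(-1)^-4·(+1)^-6 = +1.
v=17: a=17^4·(≡16), b=17^2·(≡7) mod 17; (16|17)=+1, (7|17)=-1; (−1)^{4·2·8}·(+1)^2·(-1)^4 = +1.
Ram(407253, -22) = {2, 3, 7, 41}; no ℚ_2-point on the conic.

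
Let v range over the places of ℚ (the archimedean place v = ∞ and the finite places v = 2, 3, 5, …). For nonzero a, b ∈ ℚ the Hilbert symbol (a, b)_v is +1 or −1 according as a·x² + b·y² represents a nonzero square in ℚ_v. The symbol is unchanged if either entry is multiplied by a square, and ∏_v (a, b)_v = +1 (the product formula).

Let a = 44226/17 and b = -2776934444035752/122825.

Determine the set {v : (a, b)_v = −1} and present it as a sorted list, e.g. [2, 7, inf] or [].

[2, 7]

Mod squares: a ≡ 9282, b ≡ -714. Check v ∈ {∞, 2, 3, 5, 7, 11, 13, 17}.
v=5: a=5^0·(≡3), b=5^-2·(≡1) mod 5; (3|5)=-1, (1|5)=+1; (−1)^{0·-2·2}·(-1)^-2·(+1)^0 = +1.
v=11: a=11^0·(≡1), b=11^2·(≡5) mod 11; (1|11)=+1, (5|11)=+1; (−1)^{0·2·5}·(+1)^2·(+1)^0 = +1.
v=17: a=17^-1·(≡9), b=17^-3·(≡1) mod 17; (9|17)=+1, (1|17)=+1; (−1)^{-1·-3·8}·(+1)^-3·(+1)^-1 = +1.
v=7: a=7^1·(≡6), b=7^1·(≡3) mod 7; (6|7)=-1, (3|7)=-1; (−1)^{1·1·3}·(-1)^1·(-1)^1 = -1.
v=3: a=3^5·(≡1), b=3^15·(≡2) mod 3; (1|3)=+1, (2|3)=-1; (−1)^{5·15·1}·(+1)^15·(-1)^5 = +1.
v=13: a=13^1·(≡12), b=13^4·(≡10) mod 13; (12|13)=+1, (10|13)=+1; (−1)^{1·4·6}·(+1)^4·(+1)^1 = +1.
v=∞: 9282 > 0 and -714 < 0  ⇒  (a,b)_∞ = +1.
v=2: v_2(a)=1, v_2(b)=3; units ≡ 1, 3 (mod 8); ε·ε+αω+βω = 0·1+1·1+3·0 ≡ 1  ⇒  (a,b)_2 = -1.
|Ram(9282, -714)| = 2, even; anisotropic at {2, 7}.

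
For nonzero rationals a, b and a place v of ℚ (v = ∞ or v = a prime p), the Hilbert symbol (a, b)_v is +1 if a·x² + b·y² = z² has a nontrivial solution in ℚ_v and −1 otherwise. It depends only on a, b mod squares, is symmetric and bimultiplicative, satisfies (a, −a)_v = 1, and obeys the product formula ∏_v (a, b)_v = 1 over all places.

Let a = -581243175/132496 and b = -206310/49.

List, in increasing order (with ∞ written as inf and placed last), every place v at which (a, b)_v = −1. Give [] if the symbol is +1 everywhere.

Mod squares: a ≡ -1887, b ≡ -390. Check v ∈ {∞, 2, 3, 5, 7, 13, 17, 23, 37}.
v=37: a=37^3·(≡5), b=37^0·(≡31) mod 37; (5|37)=-1, (31|37)=-1; (−1)^{3·0·18}·(-1)^0·(-1)^3 = -1.
v=2: v_2(a)=-4, v_2(b)=1; units ≡ 1, 5 (mod 8); ε·ε+αω+βω = 0·0+-4·1+1·0 ≡ 0  ⇒  (a,b)_2 = +1.
v=3: a=3^3·(≡1), b=3^1·(≡2) mod 3; (1|3)=+1, (2|3)=-1; (−1)^{3·1·1}·(+1)^1·(-1)^3 = +1.
v=13: a=13^-2·(≡5), b=13^1·(≡12) mod 13; (5|13)=-1, (12|13)=+1; (−1)^{-2·1·6}·(-1)^1·(+1)^-2 = -1.
v=5: a=5^2·(≡3), b=5^1·(≡2) mod 5; (3|5)=-1, (2|5)=-1; (−1)^{2·1·2}·(-1)^1·(-1)^2 = -1.
v=7: a=7^-2·(≡6), b=7^-2·(≡1) mod 7; (6|7)=-1, (1|7)=+1; (−1)^{-2·-2·3}·(-1)^-2·(+1)^-2 = +1.
v=17: a=17^1·(≡9), b=17^0·(≡16) mod 17; (9|17)=+1, (16|17)=+1; (−1)^{1·0·8}·(+1)^0·(+1)^1 = +1.
v=23: a=23^0·(≡21), b=23^2·(≡8) mod 23; (21|23)=-1, (8|23)=+1; (−1)^{0·2·11}·(-1)^2·(+1)^0 = +1.
v=∞: -1887 < 0 and -390 < 0  ⇒  (a,b)_∞ = -1.
(-1887, -390 / ℚ) ramifies at {5, 13, 37, ∞}: a division algebra.

[5, 13, 37, inf]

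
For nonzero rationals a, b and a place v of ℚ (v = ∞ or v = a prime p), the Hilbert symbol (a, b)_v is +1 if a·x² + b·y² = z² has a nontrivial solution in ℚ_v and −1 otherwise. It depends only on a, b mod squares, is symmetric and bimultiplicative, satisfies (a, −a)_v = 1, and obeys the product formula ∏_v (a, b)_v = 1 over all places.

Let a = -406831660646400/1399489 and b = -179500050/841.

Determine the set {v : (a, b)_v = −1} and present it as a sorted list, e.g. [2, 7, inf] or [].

[3, 11, 19, 41, 53, inf]

(a, b) ≡ (-1362471, -88642) mod (ℚ^×)²; places V = {2, 3, 5, 7, 11, 13, 19, 23, 29, 41, 47, 53, ∞}.
(a,b)_3: α=7, u≡1; β=4, v≡2 (mod 3); (1|3)=+1, (2|3)=-1; sign (−1)^0·+1^4·-1^7 = -1.
(a,b)_5: α=2, u≡1; β=2, v≡3 (mod 5); (1|5)=+1, (3|5)=-1; sign (−1)^0·+1^2·-1^2 = +1.
(a,b)_47: α=0, u≡1; β=1, v≡33 (mod 47); (1|47)=+1, (33|47)=-1; sign (−1)^0·+1^1·-1^0 = +1.
(a,b)_53: α=1, u≡35; β=0, v≡3 (mod 53); (35|53)=-1, (3|53)=-1; sign (−1)^0·-1^0·-1^1 = -1.
(a,b)_7: α=-2, u≡4; β=0, v≡5 (mod 7); (4|7)=+1, (5|7)=-1; sign (−1)^0·+1^0·-1^-2 = +1.
(a,b)_23: α=0, u≡4; β=1, v≡22 (mod 23); (4|23)=+1, (22|23)=-1; sign (−1)^0·+1^1·-1^0 = +1.
(a,b)_2: α=14, β=1; u≡1, v≡7 (mod 8); ε(u)ε(v)=0·1, αω(v)=14·0, βω(u)=1·0; sum ≡ 0  ⇒  +1.
(a,b)_29: α=0, u≡16; β=-2, v≡3 (mod 29); (16|29)=+1, (3|29)=-1; sign (−1)^0·+1^-2·-1^0 = +1.
(a,b)_19: α=1, u≡7; β=0, v≡15 (mod 19); (7|19)=+1, (15|19)=-1; sign (−1)^0·+1^0·-1^1 = -1.
(a,b)_41: α=1, u≡32; β=1, v≡24 (mod 41); (32|41)=+1, (24|41)=-1; sign (−1)^0·+1^1·-1^1 = -1.
(a,b)_11: α=1, u≡7; β=0, v≡8 (mod 11); (7|11)=-1, (8|11)=-1; sign (−1)^0·-1^0·-1^1 = -1.
(a,b)_13: α=-4, u≡5; β=0, v≡7 (mod 13); (5|13)=-1, (7|13)=-1; sign (−1)^0·-1^0·-1^-4 = +1.
(a,b)_∞: sgn(-1362471)=−, sgn(-88642)=−, so -1.
|Ram(-1362471, -88642)| = 6, even; anisotropic at {3, 11, 19, 41, 53, ∞}.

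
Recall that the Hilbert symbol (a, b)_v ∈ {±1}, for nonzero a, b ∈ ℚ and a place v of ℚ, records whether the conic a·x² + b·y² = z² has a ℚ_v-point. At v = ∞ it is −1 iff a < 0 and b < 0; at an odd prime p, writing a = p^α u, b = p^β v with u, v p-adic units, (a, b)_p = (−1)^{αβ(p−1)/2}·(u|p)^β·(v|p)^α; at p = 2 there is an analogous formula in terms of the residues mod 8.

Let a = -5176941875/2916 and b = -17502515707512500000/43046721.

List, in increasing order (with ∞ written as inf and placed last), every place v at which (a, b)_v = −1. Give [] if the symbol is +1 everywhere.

[2, 7, 31, inf]

Mod squares: a ≡ -169043, b ≡ -2. Check v ∈ {∞, 2, 3, 5, 7, 19, 31, 41}.
v=5: a=5^4·(≡3), b=5^8·(≡3) mod 5; (3|5)=-1, (3|5)=-1; (−1)^{4·8·2}·(-1)^8·(-1)^4 = +1.
v=7: a=7^3·(≡4), b=7^4·(≡3) mod 7; (4|7)=+1, (3|7)=-1; (−1)^{3·4·3}·(+1)^4·(-1)^3 = -1.
v=3: a=3^-6·(≡1), b=3^-16·(≡1) mod 3; (1|3)=+1, (1|3)=+1; (−1)^{-6·-16·1}·(+1)^-16·(+1)^-6 = +1.
v=31: a=31^1·(≡11), b=31^2·(≡17) mod 31; (11|31)=-1, (17|31)=-1; (−1)^{1·2·15}·(-1)^2·(-1)^1 = -1.
v=2: v_2(a)=-2, v_2(b)=5; units ≡ 5, 7 (mod 8); ε·ε+αω+βω = 0·1+-2·0+5·1 ≡ 1  ⇒  (a,b)_2 = -1.
v=19: a=19^1·(≡8), b=19^2·(≡6) mod 19; (8|19)=-1, (6|19)=+1; (−1)^{1·2·9}·(-1)^2·(+1)^1 = +1.
v=∞: -169043 < 0 and -2 < 0  ⇒  (a,b)_∞ = -1.
v=41: a=41^1·(≡1), b=41^2·(≡23) mod 41; (1|41)=+1, (23|41)=+1; (−1)^{1·2·20}·(+1)^2·(+1)^1 = +1.
|Ram(-169043, -2)| = 4, even; anisotropic at {2, 7, 31, ∞}.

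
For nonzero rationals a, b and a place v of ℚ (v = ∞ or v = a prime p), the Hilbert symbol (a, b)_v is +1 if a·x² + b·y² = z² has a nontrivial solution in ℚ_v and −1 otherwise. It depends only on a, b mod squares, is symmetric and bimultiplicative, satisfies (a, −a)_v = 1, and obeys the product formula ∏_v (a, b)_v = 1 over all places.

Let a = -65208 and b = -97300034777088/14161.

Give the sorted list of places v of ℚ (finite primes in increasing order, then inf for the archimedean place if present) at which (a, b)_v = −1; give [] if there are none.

[3, 11, 23, inf]

(a, b) ≡ (-16302, -4807) mod (ℚ^×)²; places V = {2, 3, 7, 11, 13, 17, 19, 23, ∞}.
(a,b)_2: α=3, β=12; u≡1, v≡1 (mod 8); ε(u)ε(v)=0·0, αω(v)=3·0, βω(u)=12·0; sum ≡ 0  ⇒  +1.
(a,b)_3: α=1, u≡2; β=4, v≡2 (mod 3); (2|3)=-1, (2|3)=-1; sign (−1)^0·-1^4·-1^1 = -1.
(a,b)_13: α=1, u≡2; β=2, v≡3 (mod 13); (2|13)=-1, (3|13)=+1; sign (−1)^0·-1^2·+1^1 = +1.
(a,b)_∞: sgn(-16302)=−, sgn(-4807)=−, so -1.
(a,b)_19: α=1, u≡7; β=3, v≡15 (mod 19); (7|19)=+1, (15|19)=-1; sign (−1)^1·+1^3·-1^1 = +1.
(a,b)_7: α=0, u≡4; β=-2, v≡2 (mod 7); (4|7)=+1, (2|7)=+1; sign (−1)^0·+1^-2·+1^0 = +1.
(a,b)_17: α=0, u≡4; β=-2, v≡15 (mod 17); (4|17)=+1, (15|17)=+1; sign (−1)^0·+1^-2·+1^0 = +1.
(a,b)_23: α=0, u≡20; β=1, v≡7 (mod 23); (20|23)=-1, (7|23)=-1; sign (−1)^0·-1^1·-1^0 = -1.
(a,b)_11: α=1, u≡1; β=1, v≡3 (mod 11); (1|11)=+1, (3|11)=+1; sign (−1)^1·+1^1·+1^1 = -1.
|Ram(-16302, -4807)| = 4, even; anisotropic at {3, 11, 23, ∞}.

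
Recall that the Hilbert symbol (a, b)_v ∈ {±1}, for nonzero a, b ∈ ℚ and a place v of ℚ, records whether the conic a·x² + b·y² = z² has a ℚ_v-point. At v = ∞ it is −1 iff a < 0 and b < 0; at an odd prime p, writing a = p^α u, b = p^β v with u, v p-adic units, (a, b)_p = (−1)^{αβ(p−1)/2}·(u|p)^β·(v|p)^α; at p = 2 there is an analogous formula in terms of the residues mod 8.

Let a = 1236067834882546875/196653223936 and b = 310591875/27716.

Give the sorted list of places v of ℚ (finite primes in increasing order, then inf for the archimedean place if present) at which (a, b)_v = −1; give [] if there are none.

Mod squares: a ≡ 3, b ≡ 123. Check v ∈ {∞, 2, 3, 5, 11, 13, 31, 37, 41}.
v=41: a=41^-2·(≡12), b=41^-1·(≡34) mod 41; (12|41)=-1, (34|41)=-1; (−1)^{-2·-1·20}·(-1)^-1·(-1)^-2 = -1.
v=13: a=13^-4·(≡10), b=13^-2·(≡6) mod 13; (10|13)=+1, (6|13)=-1; (−1)^{-4·-2·6}·(+1)^-2·(-1)^-4 = +1.
v=11: a=11^4·(≡1), b=11^2·(≡2) mod 11; (1|11)=+1, (2|11)=-1; (−1)^{4·2·5}·(+1)^2·(-1)^4 = +1.
v=31: a=31^2·(≡24), b=31^0·(≡27) mod 31; (24|31)=-1, (27|31)=-1; (−1)^{2·0·15}·(-1)^0·(-1)^2 = +1.
v=2: v_2(a)=-12, v_2(b)=-2; units ≡ 3, 3 (mod 8); ε·ε+αω+βω = 1·1+-12·1+-2·1 ≡ 1  ⇒  (a,b)_2 = -1.
v=37: a=37^4·(≡3), b=37^2·(≡34) mod 37; (3|37)=+1, (34|37)=+1; (−1)^{4·2·18}·(+1)^2·(+1)^4 = +1.
v=5: a=5^6·(≡3), b=5^4·(≡2) mod 5; (3|5)=-1, (2|5)=-1; (−1)^{6·4·2}·(-1)^4·(-1)^6 = +1.
v=3: a=3^1·(≡1), b=3^1·(≡2) mod 3; (1|3)=+1, (2|3)=-1; (−1)^{1·1·1}·(+1)^1·(-1)^1 = +1.
v=∞: 3 > 0 and 123 > 0  ⇒  (a,b)_∞ = +1.
(3, 123 / ℚ) ramifies at {2, 41}: a division algebra.

[2, 41]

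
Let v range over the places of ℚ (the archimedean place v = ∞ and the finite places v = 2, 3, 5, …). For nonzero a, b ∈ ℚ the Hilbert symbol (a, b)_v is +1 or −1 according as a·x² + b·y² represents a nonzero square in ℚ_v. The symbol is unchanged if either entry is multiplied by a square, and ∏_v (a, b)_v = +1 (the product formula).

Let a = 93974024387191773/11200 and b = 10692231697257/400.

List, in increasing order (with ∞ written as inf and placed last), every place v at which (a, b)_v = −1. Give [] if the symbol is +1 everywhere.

[7, 17, 29, 37]

Mod squares: a ≡ 8515829091, b ≡ 138417. Check v ∈ {∞, 2, 3, 5, 7, 11, 17, 29, 37, 43, 47}.
v=47: a=47^3·(≡20), b=47^2·(≡4) mod 47; (20|47)=-1, (4|47)=+1; (−1)^{3·2·23}·(-1)^2·(+1)^3 = +1.
v=5: a=5^-2·(≡1), b=5^-2·(≡2) mod 5; (1|5)=+1, (2|5)=-1; (−1)^{-2·-2·2}·(+1)^-2·(-1)^-2 = +1.
v=2: v_2(a)=-6, v_2(b)=-4; units ≡ 3, 1 (mod 8); ε·ε+αω+βω = 1·0+-6·0+-4·1 ≡ 0  ⇒  (a,b)_2 = +1.
v=43: a=43^1·(≡1), b=43^1·(≡32) mod 43; (1|43)=+1, (32|43)=-1; (−1)^{1·1·21}·(+1)^1·(-1)^1 = +1.
v=17: a=17^3·(≡14), b=17^2·(≡5) mod 17; (14|17)=-1, (5|17)=-1; (−1)^{3·2·8}·(-1)^2·(-1)^3 = -1.
v=3: a=3^1·(≡1), b=3^1·(≡2) mod 3; (1|3)=+1, (2|3)=-1; (−1)^{1·1·1}·(+1)^1·(-1)^1 = +1.
v=11: a=11^3·(≡4), b=11^2·(≡5) mod 11; (4|11)=+1, (5|11)=+1; (−1)^{3·2·5}·(+1)^2·(+1)^3 = +1.
v=∞: 8515829091 > 0 and 138417 > 0  ⇒  (a,b)_∞ = +1.
v=37: a=37^1·(≡24), b=37^1·(≡4) mod 37; (24|37)=-1, (4|37)=+1; (−1)^{1·1·18}·(-1)^1·(+1)^1 = -1.
v=29: a=29^1·(≡13), b=29^1·(≡8) mod 29; (13|29)=+1, (8|29)=-1; (−1)^{1·1·14}·(+1)^1·(-1)^1 = -1.
v=7: a=7^-1·(≡5), b=7^0·(≡5) mod 7; (5|7)=-1, (5|7)=-1; (−1)^{-1·0·3}·(-1)^0·(-1)^-1 = -1.
(8515829091, 138417 / ℚ) ramifies at {7, 17, 29, 37}: a division algebra.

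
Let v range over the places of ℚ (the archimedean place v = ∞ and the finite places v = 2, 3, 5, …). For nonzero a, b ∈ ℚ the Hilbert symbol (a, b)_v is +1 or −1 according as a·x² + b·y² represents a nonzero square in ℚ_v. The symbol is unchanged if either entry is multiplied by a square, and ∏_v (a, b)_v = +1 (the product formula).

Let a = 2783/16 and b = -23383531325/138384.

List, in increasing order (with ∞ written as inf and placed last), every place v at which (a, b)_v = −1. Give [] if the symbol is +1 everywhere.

[2, 23]

(a, b) ≡ (23, -437) mod (ℚ^×)²; places V = {2, 3, 5, 7, 11, 19, 23, 31, ∞}.
(a,b)_7: α=0, u≡2; β=2, v≡2 (mod 7); (2|7)=+1, (2|7)=+1; sign (−1)^0·+1^2·+1^0 = +1.
(a,b)_11: α=2, u≡9; β=2, v≡5 (mod 11); (9|11)=+1, (5|11)=+1; sign (−1)^0·+1^2·+1^2 = +1.
(a,b)_2: α=-4, β=-4; u≡7, v≡3 (mod 8); ε(u)ε(v)=1·1, αω(v)=-4·1, βω(u)=-4·0; sum ≡ 1  ⇒  -1.
(a,b)_∞: sgn(23)=+, sgn(-437)=−, so +1.
(a,b)_5: α=0, u≡3; β=2, v≡3 (mod 5); (3|5)=-1, (3|5)=-1; sign (−1)^0·-1^2·-1^0 = +1.
(a,b)_23: α=1, u≡9; β=1, v≡6 (mod 23); (9|23)=+1, (6|23)=+1; sign (−1)^1·+1^1·+1^1 = -1.
(a,b)_31: α=0, u≡17; β=-2, v≡20 (mod 31); (17|31)=-1, (20|31)=+1; sign (−1)^0·-1^-2·+1^0 = +1.
(a,b)_19: α=0, u≡16; β=3, v≡2 (mod 19); (16|19)=+1, (2|19)=-1; sign (−1)^0·+1^3·-1^0 = +1.
(a,b)_3: α=0, u≡2; β=-2, v≡1 (mod 3); (2|3)=-1, (1|3)=+1; sign (−1)^0·-1^-2·+1^0 = +1.
(23, -437 / ℚ) ramifies at {2, 23}: a division algebra.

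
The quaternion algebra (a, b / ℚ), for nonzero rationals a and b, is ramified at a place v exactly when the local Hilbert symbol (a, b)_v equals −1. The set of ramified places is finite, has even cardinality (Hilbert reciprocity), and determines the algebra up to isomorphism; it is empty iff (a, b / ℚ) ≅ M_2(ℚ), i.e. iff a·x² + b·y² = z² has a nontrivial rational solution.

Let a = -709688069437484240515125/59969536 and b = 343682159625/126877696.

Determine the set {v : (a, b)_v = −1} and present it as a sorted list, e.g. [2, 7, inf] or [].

(a, b) ≡ (-20445, 11985) mod (ℚ^×)²; places V = {2, 3, 5, 7, 11, 17, 29, 47, ∞}.
(a,b)_29: α=1, u≡23; β=0, v≡12 (mod 29); (23|29)=+1, (12|29)=-1; sign (−1)^0·+1^0·-1^1 = -1.
(a,b)_∞: sgn(-20445)=−, sgn(11985)=+, so +1.
(a,b)_5: α=3, u≡4; β=3, v≡2 (mod 5); (4|5)=+1, (2|5)=-1; sign (−1)^0·+1^3·-1^3 = -1.
(a,b)_2: α=-12, β=-20; u≡3, v≡1 (mod 8); ε(u)ε(v)=1·0, αω(v)=-12·0, βω(u)=-20·1; sum ≡ 0  ⇒  +1.
(a,b)_17: α=6, u≡6; β=3, v≡16 (mod 17); (6|17)=-1, (16|17)=+1; sign (−1)^0·-1^3·+1^6 = -1.
(a,b)_11: α=-4, u≡3; β=-2, v≡2 (mod 11); (3|11)=+1, (2|11)=-1; sign (−1)^0·+1^-2·-1^-4 = +1.
(a,b)_3: α=13, u≡1; β=5, v≡2 (mod 3); (1|3)=+1, (2|3)=-1; sign (−1)^1·+1^5·-1^13 = +1.
(a,b)_47: α=3, u≡11; β=1, v≡22 (mod 47); (11|47)=-1, (22|47)=-1; sign (−1)^1·-1^1·-1^3 = -1.
(a,b)_7: α=2, u≡1; β=2, v≡4 (mod 7); (1|7)=+1, (4|7)=+1; sign (−1)^0·+1^2·+1^2 = +1.
(-20445, 11985 / ℚ) ramifies at {5, 17, 29, 47}: a division algebra.

[5, 17, 29, 47]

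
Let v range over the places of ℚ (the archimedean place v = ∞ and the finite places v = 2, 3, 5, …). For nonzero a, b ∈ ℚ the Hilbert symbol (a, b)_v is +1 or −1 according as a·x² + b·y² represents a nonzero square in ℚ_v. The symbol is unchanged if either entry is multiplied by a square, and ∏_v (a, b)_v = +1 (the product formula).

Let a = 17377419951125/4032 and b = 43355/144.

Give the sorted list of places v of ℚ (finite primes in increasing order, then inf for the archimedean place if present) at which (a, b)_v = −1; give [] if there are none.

[2, 5]

(a, b) ≡ (35, 43355) mod (ℚ^×)²; places V = {2, 3, 5, 7, 13, 23, 29, 43, ∞}.
(a,b)_5: α=3, u≡2; β=1, v≡4 (mod 5); (2|5)=-1, (4|5)=+1; sign (−1)^0·-1^1·+1^3 = -1.
(a,b)_3: α=-2, u≡2; β=-2, v≡2 (mod 3); (2|3)=-1, (2|3)=-1; sign (−1)^0·-1^-2·-1^-2 = +1.
(a,b)_2: α=-6, β=-4; u≡3, v≡3 (mod 8); ε(u)ε(v)=1·1, αω(v)=-6·1, βω(u)=-4·1; sum ≡ 1  ⇒  -1.
(a,b)_43: α=2, u≡4; β=0, v≡38 (mod 43); (4|43)=+1, (38|43)=+1; sign (−1)^0·+1^0·+1^2 = +1.
(a,b)_13: α=2, u≡10; β=1, v≡7 (mod 13); (10|13)=+1, (7|13)=-1; sign (−1)^0·+1^1·-1^2 = +1.
(a,b)_7: α=-1, u≡5; β=0, v≡1 (mod 7); (5|7)=-1, (1|7)=+1; sign (−1)^0·-1^0·+1^-1 = +1.
(a,b)_29: α=2, u≡1; β=1, v≡13 (mod 29); (1|29)=+1, (13|29)=+1; sign (−1)^0·+1^1·+1^2 = +1.
(a,b)_∞: sgn(35)=+, sgn(43355)=+, so +1.
(a,b)_23: α=2, u≡13; β=1, v≡19 (mod 23); (13|23)=+1, (19|23)=-1; sign (−1)^0·+1^1·-1^2 = +1.
(35, 43355 / ℚ) ramifies at {2, 5}: a division algebra.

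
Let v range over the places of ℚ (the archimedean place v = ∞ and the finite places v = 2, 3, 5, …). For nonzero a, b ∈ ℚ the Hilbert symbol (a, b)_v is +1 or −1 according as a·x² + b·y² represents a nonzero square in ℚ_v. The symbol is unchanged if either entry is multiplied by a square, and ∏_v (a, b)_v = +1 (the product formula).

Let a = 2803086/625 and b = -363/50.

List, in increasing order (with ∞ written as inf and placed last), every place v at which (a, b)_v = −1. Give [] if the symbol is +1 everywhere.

[2, 13]

(a, b) ≡ (286, -6) mod (ℚ^×)²; places V = {2, 3, 5, 11, 13, ∞}.
(a,b)_13: α=1, u≡4; β=0, v≡6 (mod 13); (4|13)=+1, (6|13)=-1; sign (−1)^0·+1^0·-1^1 = -1.
(a,b)_11: α=3, u≡3; β=2, v≡5 (mod 11); (3|11)=+1, (5|11)=+1; sign (−1)^0·+1^2·+1^3 = +1.
(a,b)_5: α=-4, u≡1; β=-2, v≡1 (mod 5); (1|5)=+1, (1|5)=+1; sign (−1)^0·+1^-2·+1^-4 = +1.
(a,b)_2: α=1, β=-1; u≡7, v≡5 (mod 8); ε(u)ε(v)=1·0, αω(v)=1·1, βω(u)=-1·0; sum ≡ 1  ⇒  -1.
(a,b)_3: α=4, u≡1; β=1, v≡1 (mod 3); (1|3)=+1, (1|3)=+1; sign (−1)^0·+1^1·+1^4 = +1.
(a,b)_∞: sgn(286)=+, sgn(-6)=−, so +1.
|Ram(286, -6)| = 2, even; anisotropic at {2, 13}.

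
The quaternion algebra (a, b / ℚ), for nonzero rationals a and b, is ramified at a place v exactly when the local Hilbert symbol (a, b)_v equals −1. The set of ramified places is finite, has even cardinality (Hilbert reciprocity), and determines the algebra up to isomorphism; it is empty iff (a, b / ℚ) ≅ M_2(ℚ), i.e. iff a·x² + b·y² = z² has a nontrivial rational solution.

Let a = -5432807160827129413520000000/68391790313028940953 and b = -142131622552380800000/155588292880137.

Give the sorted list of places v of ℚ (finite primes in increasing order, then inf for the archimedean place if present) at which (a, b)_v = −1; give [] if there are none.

(a, b) ≡ (-2569465, -1615) mod (ℚ^×)²; places V = {2, 3, 5, 13, 17, 19, 31, 37, 43, ∞}.
(a,b)_3: α=-10, u≡2; β=-8, v≡2 (mod 3); (2|3)=-1, (2|3)=-1; sign (−1)^0·-1^-8·-1^-10 = +1.
(a,b)_19: α=1, u≡16; β=1, v≡18 (mod 19); (16|19)=+1, (18|19)=-1; sign (−1)^1·+1^1·-1^1 = +1.
(a,b)_13: α=-8, u≡11; β=-6, v≡10 (mod 13); (11|13)=-1, (10|13)=+1; sign (−1)^0·-1^-6·+1^-8 = +1.
(a,b)_31: α=6, u≡20; β=4, v≡14 (mod 31); (20|31)=+1, (14|31)=+1; sign (−1)^0·+1^4·+1^6 = +1.
(a,b)_∞: sgn(-2569465)=−, sgn(-1615)=−, so -1.
(a,b)_37: α=3, u≡26; β=2, v≡31 (mod 37); (26|37)=+1, (31|37)=-1; sign (−1)^0·+1^2·-1^3 = -1.
(a,b)_2: α=10, β=10; u≡7, v≡1 (mod 8); ε(u)ε(v)=1·0, αω(v)=10·0, βω(u)=10·0; sum ≡ 0  ⇒  +1.
(a,b)_43: α=3, u≡9; β=2, v≡19 (mod 43); (9|43)=+1, (19|43)=-1; sign (−1)^0·+1^2·-1^3 = -1.
(a,b)_5: α=7, u≡3; β=5, v≡2 (mod 5); (3|5)=-1, (2|5)=-1; sign (−1)^0·-1^5·-1^7 = +1.
(a,b)_17: α=-5, u≡8; β=-3, v≡5 (mod 17); (8|17)=+1, (5|17)=-1; sign (−1)^0·+1^-3·-1^-5 = -1.
Ram(-2569465, -1615) = {17, 37, 43, ∞}; no ℚ_17-point on the conic.

[17, 37, 43, inf]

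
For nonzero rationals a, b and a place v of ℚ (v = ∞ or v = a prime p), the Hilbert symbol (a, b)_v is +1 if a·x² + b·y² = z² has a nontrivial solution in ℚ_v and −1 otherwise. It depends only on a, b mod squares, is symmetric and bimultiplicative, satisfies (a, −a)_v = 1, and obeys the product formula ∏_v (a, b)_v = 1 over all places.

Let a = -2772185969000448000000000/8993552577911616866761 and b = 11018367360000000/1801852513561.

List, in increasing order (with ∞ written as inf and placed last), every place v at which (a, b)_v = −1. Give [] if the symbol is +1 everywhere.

[5, 7]

Mod squares: a ≡ -1430, b ≡ 2310. Check v ∈ {∞, 2, 3, 5, 7, 11, 13, 19, 31, 43, 53}.
v=11: a=11^1·(≡2), b=11^1·(≡3) mod 11; (2|11)=-1, (3|11)=+1; (−1)^{1·1·5}·(-1)^1·(+1)^1 = +1.
v=3: a=3^6·(≡1), b=3^3·(≡2) mod 3; (1|3)=+1, (2|3)=-1; (−1)^{6·3·1}·(+1)^3·(-1)^6 = +1.
v=43: a=43^-4·(≡12), b=43^-2·(≡36) mod 43; (12|43)=-1, (36|43)=+1; (−1)^{-4·-2·21}·(-1)^-2·(+1)^-4 = +1.
v=13: a=13^3·(≡2), b=13^2·(≡1) mod 13; (2|13)=-1, (1|13)=+1; (−1)^{3·2·6}·(-1)^2·(+1)^3 = +1.
v=31: a=31^-4·(≡17), b=31^-2·(≡2) mod 31; (17|31)=-1, (2|31)=+1; (−1)^{-4·-2·15}·(-1)^-2·(+1)^-4 = +1.
v=∞: -1430 < 0 and 2310 > 0  ⇒  (a,b)_∞ = +1.
v=53: a=53^-4·(≡1), b=53^-2·(≡41) mod 53; (1|53)=+1, (41|53)=-1; (−1)^{-4·-2·26}·(+1)^-2·(-1)^-4 = +1.
v=5: a=5^9·(≡4), b=5^7·(≡3) mod 5; (4|5)=+1, (3|5)=-1; (−1)^{9·7·2}·(+1)^7·(-1)^9 = -1.
v=19: a=19^-2·(≡3), b=19^-2·(≡11) mod 19; (3|19)=-1, (11|19)=+1; (−1)^{-2·-2·9}·(-1)^-2·(+1)^-2 = +1.
v=7: a=7^4·(≡6), b=7^3·(≡1) mod 7; (6|7)=-1, (1|7)=+1; (−1)^{4·3·3}·(-1)^3·(+1)^4 = -1.
v=2: v_2(a)=25, v_2(b)=13; units ≡ 5, 3 (mod 8); ε·ε+αω+βω = 0·1+25·1+13·1 ≡ 0  ⇒  (a,b)_2 = +1.
|Ram(-1430, 2310)| = 2, even; anisotropic at {5, 7}.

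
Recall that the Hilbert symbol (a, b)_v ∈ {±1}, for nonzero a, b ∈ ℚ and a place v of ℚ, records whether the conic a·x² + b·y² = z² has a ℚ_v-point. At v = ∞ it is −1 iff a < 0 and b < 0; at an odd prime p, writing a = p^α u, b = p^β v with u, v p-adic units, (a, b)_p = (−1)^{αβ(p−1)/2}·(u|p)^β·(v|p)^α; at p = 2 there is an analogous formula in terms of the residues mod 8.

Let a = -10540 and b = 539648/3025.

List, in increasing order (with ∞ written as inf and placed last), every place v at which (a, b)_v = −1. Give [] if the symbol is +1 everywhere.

(a, b) ≡ (-2635, 527) mod (ℚ^×)²; places V = {2, 5, 11, 17, 31, ∞}.
(a,b)_11: α=0, u≡9; β=-2, v≡7 (mod 11); (9|11)=+1, (7|11)=-1; sign (−1)^0·+1^-2·-1^0 = +1.
(a,b)_31: α=1, u≡1; β=1, v≡13 (mod 31); (1|31)=+1, (13|31)=-1; sign (−1)^1·+1^1·-1^1 = +1.
(a,b)_17: α=1, u≡9; β=1, v≡12 (mod 17); (9|17)=+1, (12|17)=-1; sign (−1)^0·+1^1·-1^1 = -1.
(a,b)_∞: sgn(-2635)=−, sgn(527)=+, so +1.
(a,b)_2: α=2, β=10; u≡5, v≡7 (mod 8); ε(u)ε(v)=0·1, αω(v)=2·0, βω(u)=10·1; sum ≡ 0  ⇒  +1.
(a,b)_5: α=1, u≡2; β=-2, v≡3 (mod 5); (2|5)=-1, (3|5)=-1; sign (−1)^0·-1^-2·-1^1 = -1.
Ram(-2635, 527) = {5, 17}; no ℚ_5-point on the conic.

[5, 17]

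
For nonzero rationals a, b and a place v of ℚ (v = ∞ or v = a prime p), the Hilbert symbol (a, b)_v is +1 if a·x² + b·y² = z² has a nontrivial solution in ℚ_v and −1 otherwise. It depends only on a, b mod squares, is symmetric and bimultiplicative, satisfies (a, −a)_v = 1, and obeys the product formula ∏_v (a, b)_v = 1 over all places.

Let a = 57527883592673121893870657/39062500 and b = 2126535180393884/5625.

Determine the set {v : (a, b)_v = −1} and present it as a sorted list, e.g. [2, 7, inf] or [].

[17, 41]

(a, b) ≡ (17, 22919) mod (ℚ^×)²; places V = {2, 3, 5, 13, 17, 31, 41, 43, ∞}.
(a,b)_∞: sgn(17)=+, sgn(22919)=+, so +1.
(a,b)_2: α=-2, β=2; u≡1, v≡7 (mod 8); ε(u)ε(v)=0·1, αω(v)=-2·0, βω(u)=2·0; sum ≡ 0  ⇒  +1.
(a,b)_41: α=2, u≡28; β=1, v≡27 (mod 41); (28|41)=-1, (27|41)=-1; sign (−1)^0·-1^1·-1^2 = -1.
(a,b)_13: α=2, u≡3; β=1, v≡8 (mod 13); (3|13)=+1, (8|13)=-1; sign (−1)^0·+1^1·-1^2 = +1.
(a,b)_5: α=-10, u≡3; β=-4, v≡1 (mod 5); (3|5)=-1, (1|5)=+1; sign (−1)^0·-1^-4·+1^-10 = +1.
(a,b)_17: α=9, u≡16; β=6, v≡14 (mod 17); (16|17)=+1, (14|17)=-1; sign (−1)^0·+1^6·-1^9 = -1.
(a,b)_31: α=4, u≡11; β=2, v≡14 (mod 31); (11|31)=-1, (14|31)=+1; sign (−1)^0·-1^2·+1^4 = +1.
(a,b)_43: α=2, u≡24; β=1, v≡31 (mod 43); (24|43)=+1, (31|43)=+1; sign (−1)^0·+1^1·+1^2 = +1.
(a,b)_3: α=0, u≡2; β=-2, v≡2 (mod 3); (2|3)=-1, (2|3)=-1; sign (−1)^0·-1^-2·-1^0 = +1.
Ram(17, 22919) = {17, 41}; no ℚ_17-point on the conic.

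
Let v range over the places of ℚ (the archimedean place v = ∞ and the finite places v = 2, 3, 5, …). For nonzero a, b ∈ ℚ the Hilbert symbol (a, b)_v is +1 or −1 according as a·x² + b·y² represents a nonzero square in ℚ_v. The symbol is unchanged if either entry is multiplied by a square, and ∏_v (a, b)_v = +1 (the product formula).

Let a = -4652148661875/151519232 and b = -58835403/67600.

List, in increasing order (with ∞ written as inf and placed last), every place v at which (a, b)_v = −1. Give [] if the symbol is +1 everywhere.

[2, inf]

Mod squares: a ≡ -22, b ≡ -667. Check v ∈ {∞, 2, 3, 5, 11, 13, 17, 23, 29}.
v=2: v_2(a)=-19, v_2(b)=-4; units ≡ 5, 5 (mod 8); ε·ε+αω+βω = 0·0+-19·1+-4·1 ≡ 1  ⇒  (a,b)_2 = -1.
v=11: a=11^1·(≡9), b=11^2·(≡9) mod 11; (9|11)=+1, (9|11)=+1; (−1)^{1·2·5}·(+1)^2·(+1)^1 = +1.
v=3: a=3^2·(≡2), b=3^6·(≡2) mod 3; (2|3)=-1, (2|3)=-1; (−1)^{2·6·1}·(-1)^6·(-1)^2 = +1.
v=17: a=17^-2·(≡7), b=17^0·(≡2) mod 17; (7|17)=-1, (2|17)=+1; (−1)^{-2·0·8}·(-1)^0·(+1)^-2 = +1.
v=13: a=13^2·(≡4), b=13^-2·(≡1) mod 13; (4|13)=+1, (1|13)=+1; (−1)^{2·-2·6}·(+1)^-2·(+1)^2 = +1.
v=5: a=5^4·(≡3), b=5^-2·(≡3) mod 5; (3|5)=-1, (3|5)=-1; (−1)^{4·-2·2}·(-1)^-2·(-1)^4 = +1.
v=23: a=23^2·(≡2), b=23^1·(≡15) mod 23; (2|23)=+1, (15|23)=-1; (−1)^{2·1·11}·(+1)^1·(-1)^2 = +1.
v=29: a=29^2·(≡7), b=29^1·(≡4) mod 29; (7|29)=+1, (4|29)=+1; (−1)^{2·1·14}·(+1)^1·(+1)^2 = +1.
v=∞: -22 < 0 and -667 < 0  ⇒  (a,b)_∞ = -1.
|Ram(-22, -667)| = 2, even; anisotropic at {2, ∞}.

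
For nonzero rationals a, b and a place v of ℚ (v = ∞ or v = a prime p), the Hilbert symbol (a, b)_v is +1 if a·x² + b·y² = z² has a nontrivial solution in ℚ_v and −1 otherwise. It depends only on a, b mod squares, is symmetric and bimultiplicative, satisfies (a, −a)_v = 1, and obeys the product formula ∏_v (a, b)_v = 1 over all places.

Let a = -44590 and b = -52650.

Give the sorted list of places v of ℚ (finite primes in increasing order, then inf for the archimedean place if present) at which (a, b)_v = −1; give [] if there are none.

(a, b) ≡ (-910, -26) mod (ℚ^×)²; places V = {2, 3, 5, 7, 13, ∞}.
(a,b)_2: α=1, β=1; u≡1, v≡3 (mod 8); ε(u)ε(v)=0·1, αω(v)=1·1, βω(u)=1·0; sum ≡ 1  ⇒  -1.
(a,b)_∞: sgn(-910)=−, sgn(-26)=−, so -1.
(a,b)_5: α=1, u≡2; β=2, v≡4 (mod 5); (2|5)=-1, (4|5)=+1; sign (−1)^0·-1^2·+1^1 = +1.
(a,b)_13: α=1, u≡2; β=1, v≡6 (mod 13); (2|13)=-1, (6|13)=-1; sign (−1)^0·-1^1·-1^1 = +1.
(a,b)_3: α=0, u≡2; β=4, v≡1 (mod 3); (2|3)=-1, (1|3)=+1; sign (−1)^0·-1^4·+1^0 = +1.
(a,b)_7: α=3, u≡3; β=0, v≡4 (mod 7); (3|7)=-1, (4|7)=+1; sign (−1)^0·-1^0·+1^3 = +1.
|Ram(-910, -26)| = 2, even; anisotropic at {2, ∞}.

[2, inf]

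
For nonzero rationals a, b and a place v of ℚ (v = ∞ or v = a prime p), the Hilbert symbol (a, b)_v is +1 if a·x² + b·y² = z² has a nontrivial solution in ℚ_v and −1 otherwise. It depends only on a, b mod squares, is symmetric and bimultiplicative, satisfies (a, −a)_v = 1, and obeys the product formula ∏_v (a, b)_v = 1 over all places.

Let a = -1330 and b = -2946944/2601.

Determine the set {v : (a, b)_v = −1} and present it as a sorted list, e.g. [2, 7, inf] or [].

(a, b) ≡ (-1330, -46046) mod (ℚ^×)²; places V = {2, 3, 5, 7, 11, 13, 17, 19, 23, ∞}.
(a,b)_11: α=0, u≡1; β=1, v≡9 (mod 11); (1|11)=+1, (9|11)=+1; sign (−1)^0·+1^1·+1^0 = +1.
(a,b)_5: α=1, u≡4; β=0, v≡1 (mod 5); (4|5)=+1, (1|5)=+1; sign (−1)^0·+1^0·+1^1 = +1.
(a,b)_17: α=0, u≡13; β=-2, v≡12 (mod 17); (13|17)=+1, (12|17)=-1; sign (−1)^0·+1^-2·-1^0 = +1.
(a,b)_23: α=0, u≡4; β=1, v≡14 (mod 23); (4|23)=+1, (14|23)=-1; sign (−1)^0·+1^1·-1^0 = +1.
(a,b)_3: α=0, u≡2; β=-2, v≡1 (mod 3); (2|3)=-1, (1|3)=+1; sign (−1)^0·-1^-2·+1^0 = +1.
(a,b)_19: α=1, u≡6; β=0, v≡3 (mod 19); (6|19)=+1, (3|19)=-1; sign (−1)^0·+1^0·-1^1 = -1.
(a,b)_∞: sgn(-1330)=−, sgn(-46046)=−, so -1.
(a,b)_2: α=1, β=7; u≡7, v≡1 (mod 8); ε(u)ε(v)=1·0, αω(v)=1·0, βω(u)=7·0; sum ≡ 0  ⇒  +1.
(a,b)_7: α=1, u≡6; β=1, v≡4 (mod 7); (6|7)=-1, (4|7)=+1; sign (−1)^1·-1^1·+1^1 = +1.
(a,b)_13: α=0, u≡9; β=1, v≡6 (mod 13); (9|13)=+1, (6|13)=-1; sign (−1)^0·+1^1·-1^0 = +1.
Ram(-1330, -46046) = {19, ∞}; no ℚ_19-point on the conic.

[19, inf]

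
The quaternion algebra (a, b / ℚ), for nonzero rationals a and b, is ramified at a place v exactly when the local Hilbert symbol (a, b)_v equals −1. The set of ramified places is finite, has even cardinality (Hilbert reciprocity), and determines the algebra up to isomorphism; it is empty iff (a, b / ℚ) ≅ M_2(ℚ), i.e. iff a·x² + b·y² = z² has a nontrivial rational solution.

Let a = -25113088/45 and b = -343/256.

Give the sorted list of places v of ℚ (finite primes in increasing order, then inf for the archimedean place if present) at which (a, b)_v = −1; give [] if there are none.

[5, 7, 13, inf]

Mod squares: a ≡ -10010, b ≡ -7. Check v ∈ {∞, 2, 3, 5, 7, 11, 13}.
v=2: v_2(a)=9, v_2(b)=-8; units ≡ 3, 1 (mod 8); ε·ε+αω+βω = 1·0+9·0+-8·1 ≡ 0  ⇒  (a,b)_2 = +1.
v=13: a=13^1·(≡4), b=13^0·(≡11) mod 13; (4|13)=+1, (11|13)=-1; (−1)^{1·0·6}·(+1)^0·(-1)^1 = -1.
v=7: a=7^3·(≡6), b=7^3·(≡5) mod 7; (6|7)=-1, (5|7)=-1; (−1)^{3·3·3}·(-1)^3·(-1)^3 = -1.
v=∞: -10010 < 0 and -7 < 0  ⇒  (a,b)_∞ = -1.
v=3: a=3^-2·(≡1), b=3^0·(≡2) mod 3; (1|3)=+1, (2|3)=-1; (−1)^{-2·0·1}·(+1)^0·(-1)^-2 = +1.
v=11: a=11^1·(≡9), b=11^0·(≡3) mod 11; (9|11)=+1, (3|11)=+1; (−1)^{1·0·5}·(+1)^0·(+1)^1 = +1.
v=5: a=5^-1·(≡3), b=5^0·(≡2) mod 5; (3|5)=-1, (2|5)=-1; (−1)^{-1·0·2}·(-1)^0·(-1)^-1 = -1.
Ram(-10010, -7) = {5, 7, 13, ∞}; no ℚ_5-point on the conic.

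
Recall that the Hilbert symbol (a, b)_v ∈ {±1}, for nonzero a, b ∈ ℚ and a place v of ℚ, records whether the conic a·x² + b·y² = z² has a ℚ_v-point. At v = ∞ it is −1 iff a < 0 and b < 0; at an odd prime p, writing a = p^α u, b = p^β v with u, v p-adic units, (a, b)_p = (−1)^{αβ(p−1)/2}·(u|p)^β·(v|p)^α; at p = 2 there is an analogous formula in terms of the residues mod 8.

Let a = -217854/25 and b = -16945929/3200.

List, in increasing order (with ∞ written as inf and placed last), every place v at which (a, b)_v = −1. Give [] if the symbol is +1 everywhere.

[7, 13, 19, inf]

(a, b) ≡ (-494, -3458) mod (ℚ^×)²; places V = {2, 3, 5, 7, 11, 13, 19, ∞}.
(a,b)_3: α=2, u≡1; β=4, v≡1 (mod 3); (1|3)=+1, (1|3)=+1; sign (−1)^0·+1^4·+1^2 = +1.
(a,b)_7: α=2, u≡5; β=1, v≡5 (mod 7); (5|7)=-1, (5|7)=-1; sign (−1)^0·-1^1·-1^2 = -1.
(a,b)_19: α=1, u≡8; β=1, v≡8 (mod 19); (8|19)=-1, (8|19)=-1; sign (−1)^1·-1^1·-1^1 = -1.
(a,b)_5: α=-2, u≡1; β=-2, v≡2 (mod 5); (1|5)=+1, (2|5)=-1; sign (−1)^0·+1^-2·-1^-2 = +1.
(a,b)_∞: sgn(-494)=−, sgn(-3458)=−, so -1.
(a,b)_11: α=0, u≡4; β=2, v≡8 (mod 11); (4|11)=+1, (8|11)=-1; sign (−1)^0·+1^2·-1^0 = +1.
(a,b)_13: α=1, u≡1; β=1, v≡8 (mod 13); (1|13)=+1, (8|13)=-1; sign (−1)^0·+1^1·-1^1 = -1.
(a,b)_2: α=1, β=-7; u≡1, v≡7 (mod 8); ε(u)ε(v)=0·1, αω(v)=1·0, βω(u)=-7·0; sum ≡ 0  ⇒  +1.
Ram(-494, -3458) = {7, 13, 19, ∞}; no ℚ_7-point on the conic.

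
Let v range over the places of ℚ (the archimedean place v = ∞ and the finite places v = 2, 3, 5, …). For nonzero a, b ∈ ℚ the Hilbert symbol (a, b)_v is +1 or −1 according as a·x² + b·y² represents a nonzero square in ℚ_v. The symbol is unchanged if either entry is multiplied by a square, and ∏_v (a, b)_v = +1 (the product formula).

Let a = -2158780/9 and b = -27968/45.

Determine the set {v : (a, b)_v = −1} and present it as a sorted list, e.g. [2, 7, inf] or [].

(a, b) ≡ (-1495, -2185) mod (ℚ^×)²; places V = {2, 3, 5, 13, 19, 23, ∞}.
(a,b)_13: α=1, u≡6; β=0, v≡10 (mod 13); (6|13)=-1, (10|13)=+1; sign (−1)^0·-1^0·+1^1 = +1.
(a,b)_23: α=1, u≡8; β=1, v≡20 (mod 23); (8|23)=+1, (20|23)=-1; sign (−1)^1·+1^1·-1^1 = +1.
(a,b)_3: α=-2, u≡2; β=-2, v≡2 (mod 3); (2|3)=-1, (2|3)=-1; sign (−1)^0·-1^-2·-1^-2 = +1.
(a,b)_2: α=2, β=6; u≡1, v≡7 (mod 8); ε(u)ε(v)=0·1, αω(v)=2·0, βω(u)=6·0; sum ≡ 0  ⇒  +1.
(a,b)_19: α=2, u≡9; β=1, v≡15 (mod 19); (9|19)=+1, (15|19)=-1; sign (−1)^0·+1^1·-1^2 = +1.
(a,b)_∞: sgn(-1495)=−, sgn(-2185)=−, so -1.
(a,b)_5: α=1, u≡1; β=-1, v≡3 (mod 5); (1|5)=+1, (3|5)=-1; sign (−1)^0·+1^-1·-1^1 = -1.
|Ram(-1495, -2185)| = 2, even; anisotropic at {5, ∞}.

[5, inf]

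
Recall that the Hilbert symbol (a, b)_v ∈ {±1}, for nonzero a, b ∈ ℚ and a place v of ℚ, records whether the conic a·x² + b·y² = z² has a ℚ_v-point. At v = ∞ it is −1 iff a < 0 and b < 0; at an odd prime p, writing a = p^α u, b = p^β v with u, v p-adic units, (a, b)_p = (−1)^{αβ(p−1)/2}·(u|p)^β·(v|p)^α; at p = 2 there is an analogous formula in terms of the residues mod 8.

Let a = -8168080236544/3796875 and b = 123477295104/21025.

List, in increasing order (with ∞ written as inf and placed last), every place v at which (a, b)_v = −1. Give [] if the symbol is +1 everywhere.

[3, 23, 37, 41]

(a, b) ≡ (-3558882, 209346) mod (ℚ^×)²; places V = {2, 3, 5, 17, 23, 29, 37, 41, ∞}.
(a,b)_3: α=-5, u≡2; β=3, v≡2 (mod 3); (2|3)=-1, (2|3)=-1; sign (−1)^1·-1^3·-1^-5 = -1.
(a,b)_17: α=1, u≡4; β=0, v≡16 (mod 17); (4|17)=+1, (16|17)=+1; sign (−1)^0·+1^0·+1^1 = +1.
(a,b)_41: α=3, u≡4; β=1, v≡26 (mod 41); (4|41)=+1, (26|41)=-1; sign (−1)^0·+1^1·-1^3 = -1.
(a,b)_2: α=13, β=17; u≡7, v≡1 (mod 8); ε(u)ε(v)=1·0, αω(v)=13·0, βω(u)=17·0; sum ≡ 0  ⇒  +1.
(a,b)_37: α=1, u≡17; β=1, v≡10 (mod 37); (17|37)=-1, (10|37)=+1; sign (−1)^0·-1^1·+1^1 = -1.
(a,b)_23: α=1, u≡19; β=1, v≡22 (mod 23); (19|23)=-1, (22|23)=-1; sign (−1)^1·-1^1·-1^1 = -1.
(a,b)_5: α=-6, u≡2; β=-2, v≡4 (mod 5); (2|5)=-1, (4|5)=+1; sign (−1)^0·-1^-2·+1^-6 = +1.
(a,b)_∞: sgn(-3558882)=−, sgn(209346)=+, so +1.
(a,b)_29: α=0, u≡26; β=-2, v≡13 (mod 29); (26|29)=-1, (13|29)=+1; sign (−1)^0·-1^-2·+1^0 = +1.
|Ram(-3558882, 209346)| = 4, even; anisotropic at {3, 23, 37, 41}.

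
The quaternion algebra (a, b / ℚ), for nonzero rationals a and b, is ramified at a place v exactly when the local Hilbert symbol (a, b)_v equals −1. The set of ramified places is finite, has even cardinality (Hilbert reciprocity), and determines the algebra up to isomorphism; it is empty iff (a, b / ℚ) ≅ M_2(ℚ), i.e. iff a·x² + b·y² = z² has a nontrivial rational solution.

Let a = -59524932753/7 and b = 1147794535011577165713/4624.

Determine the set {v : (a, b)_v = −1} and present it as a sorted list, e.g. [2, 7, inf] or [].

Mod squares: a ≡ -231, b ≡ 273. Check v ∈ {∞, 2, 3, 7, 11, 13, 17, 19}.
v=3: a=3^7·(≡1), b=3^9·(≡1) mod 3; (1|3)=+1, (1|3)=+1; (−1)^{7·9·1}·(+1)^9·(+1)^7 = -1.
v=13: a=13^2·(≡10), b=13^3·(≡11) mod 13; (10|13)=+1, (11|13)=-1; (−1)^{2·3·6}·(+1)^3·(-1)^2 = +1.
v=∞: -231 < 0 and 273 > 0  ⇒  (a,b)_∞ = +1.
v=11: a=11^5·(≡9), b=11^8·(≡1) mod 11; (9|11)=+1, (1|11)=+1; (−1)^{5·8·5}·(+1)^8·(+1)^5 = +1.
v=7: a=7^-1·(≡1), b=7^3·(≡2) mod 7; (1|7)=+1, (2|7)=+1; (−1)^{-1·3·3}·(+1)^3·(+1)^-1 = -1.
v=17: a=17^0·(≡6), b=17^-2·(≡9) mod 17; (6|17)=-1, (9|17)=+1; (−1)^{0·-2·8}·(-1)^-2·(+1)^0 = +1.
v=2: v_2(a)=0, v_2(b)=-4; units ≡ 1, 1 (mod 8); ε·ε+αω+βω = 0·0+0·0+-4·0 ≡ 0  ⇒  (a,b)_2 = +1.
v=19: a=19^0·(≡4), b=19^2·(≡7) mod 19; (4|19)=+1, (7|19)=+1; (−1)^{0·2·9}·(+1)^2·(+1)^0 = +1.
Ram(-231, 273) = {3, 7}; no ℚ_3-point on the conic.

[3, 7]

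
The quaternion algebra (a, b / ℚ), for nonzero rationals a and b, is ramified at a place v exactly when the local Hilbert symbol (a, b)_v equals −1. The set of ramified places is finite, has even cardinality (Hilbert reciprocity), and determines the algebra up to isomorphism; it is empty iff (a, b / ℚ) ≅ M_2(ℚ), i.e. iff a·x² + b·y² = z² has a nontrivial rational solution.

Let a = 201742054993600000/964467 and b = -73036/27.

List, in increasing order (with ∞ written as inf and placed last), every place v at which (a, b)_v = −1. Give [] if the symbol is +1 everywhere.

[5, 37]

(a, b) ≡ (10903530, -57) mod (ℚ^×)²; places V = {2, 3, 5, 7, 11, 19, 31, 37, 47, ∞}.
(a,b)_7: α=-2, u≡2; β=0, v≡5 (mod 7); (2|7)=+1, (5|7)=-1; sign (−1)^0·+1^0·-1^-2 = +1.
(a,b)_31: α=2, u≡22; β=2, v≡19 (mod 31); (22|31)=-1, (19|31)=+1; sign (−1)^0·-1^2·+1^2 = +1.
(a,b)_11: α=1, u≡5; β=0, v≡3 (mod 11); (5|11)=+1, (3|11)=+1; sign (−1)^0·+1^0·+1^1 = +1.
(a,b)_2: α=9, β=2; u≡5, v≡7 (mod 8); ε(u)ε(v)=0·1, αω(v)=9·0, βω(u)=2·1; sum ≡ 0  ⇒  +1.
(a,b)_3: α=-9, u≡1; β=-3, v≡2 (mod 3); (1|3)=+1, (2|3)=-1; sign (−1)^1·+1^-3·-1^-9 = +1.
(a,b)_47: α=1, u≡15; β=0, v≡14 (mod 47); (15|47)=-1, (14|47)=+1; sign (−1)^0·-1^0·+1^1 = +1.
(a,b)_5: α=5, u≡1; β=0, v≡2 (mod 5); (1|5)=+1, (2|5)=-1; sign (−1)^0·+1^0·-1^5 = -1.
(a,b)_19: α=3, u≡2; β=1, v≡4 (mod 19); (2|19)=-1, (4|19)=+1; sign (−1)^1·-1^1·+1^3 = +1.
(a,b)_37: α=1, u≡8; β=0, v≡22 (mod 37); (8|37)=-1, (22|37)=-1; sign (−1)^0·-1^0·-1^1 = -1.
(a,b)_∞: sgn(10903530)=+, sgn(-57)=−, so +1.
(10903530, -57 / ℚ) ramifies at {5, 37}: a division algebra.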